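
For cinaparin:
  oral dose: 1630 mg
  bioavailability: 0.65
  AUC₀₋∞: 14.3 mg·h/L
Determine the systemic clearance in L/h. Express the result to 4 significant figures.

CL = F·Dose / AUC = 0.65 × 1630 / 14.3 = 74.09 L/h

74.09 L/h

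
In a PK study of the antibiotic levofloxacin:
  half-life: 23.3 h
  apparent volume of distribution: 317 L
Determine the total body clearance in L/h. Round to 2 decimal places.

9.43 L/h

k = ln2 / t½ = 0.693147 / 23.3 = 0.02975 h⁻¹
CL = k × Vd = 0.02975 × 317 = 9.431 L/h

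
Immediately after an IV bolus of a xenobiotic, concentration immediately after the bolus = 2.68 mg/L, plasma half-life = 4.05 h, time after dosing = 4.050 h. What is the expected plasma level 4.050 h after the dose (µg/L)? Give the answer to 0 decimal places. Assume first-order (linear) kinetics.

1340 µg/L

k = ln2 / t½ = 0.693147 / 4.05 = 0.1711 h⁻¹
t / t½ = 4.050 / 4.05 = 1 half-lives
C = C₀ × (1/2)^1 = 2.680 × 0.5000 = 1.340 mg/L
Convert: 1.340 mg/L × 1000 = 1340 µg/L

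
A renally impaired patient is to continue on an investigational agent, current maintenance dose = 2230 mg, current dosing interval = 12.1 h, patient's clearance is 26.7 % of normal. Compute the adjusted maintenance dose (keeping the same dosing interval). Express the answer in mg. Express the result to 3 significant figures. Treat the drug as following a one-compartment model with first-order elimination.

To keep the same average steady-state level, dosing rate must scale with clearance.
CL ratio = 26.7 / 100 = 0.2670
New dose (same interval) = 2230 × 0.2670 = 595.4 mg

595 mg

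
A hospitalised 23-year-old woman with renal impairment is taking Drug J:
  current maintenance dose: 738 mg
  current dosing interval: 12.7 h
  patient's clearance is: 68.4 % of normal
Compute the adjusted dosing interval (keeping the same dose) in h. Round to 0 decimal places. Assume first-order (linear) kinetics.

19 h

To keep the same average steady-state level, dosing rate must scale with clearance.
CL ratio = 68.4 / 100 = 0.6840
New interval (same dose) = 12.7 / 0.6840 = 18.57 h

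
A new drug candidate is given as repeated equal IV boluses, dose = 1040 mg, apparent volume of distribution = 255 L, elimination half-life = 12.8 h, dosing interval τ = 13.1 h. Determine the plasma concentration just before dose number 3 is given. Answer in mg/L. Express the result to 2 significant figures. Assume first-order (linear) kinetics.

C₀ per dose = Dose / Vd = 1040 / 255 = 4.078 mg/L
k = ln2 / t½ = 0.693147 / 12.8 = 0.05415 h⁻¹
Fraction remaining after one interval: r = e^(−kτ) = e^(−0.05415 × 13.1) = 0.4920
Before dose 3, 2 doses have been given (aged 1τ, 2τ).
C_trough = C₀ × (r + r²) = 4.078 × (0.4920 + 0.2421) = 2.994 mg/L

3.0 mg/L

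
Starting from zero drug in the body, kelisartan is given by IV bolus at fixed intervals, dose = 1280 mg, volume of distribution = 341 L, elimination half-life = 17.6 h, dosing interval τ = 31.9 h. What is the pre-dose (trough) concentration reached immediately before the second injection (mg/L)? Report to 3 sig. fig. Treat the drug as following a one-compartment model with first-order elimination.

C₀ per dose = Dose / Vd = 1280 / 341 = 3.754 mg/L
k = ln2 / t½ = 0.693147 / 17.6 = 0.03938 h⁻¹
Fraction remaining after one interval: r = e^(−kτ) = e^(−0.03938 × 31.9) = 0.2847
Before dose 2, 1 dose has been given (aged 1τ).
C_trough = C₀ × r = 3.754 × 0.2847 = 1.069 mg/L

1.07 mg/L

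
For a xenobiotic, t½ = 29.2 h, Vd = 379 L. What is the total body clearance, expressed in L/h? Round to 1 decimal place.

9.0 L/h

k = ln2 / t½ = 0.693147 / 29.2 = 0.02374 h⁻¹
CL = k × Vd = 0.02374 × 379 = 8.997 L/h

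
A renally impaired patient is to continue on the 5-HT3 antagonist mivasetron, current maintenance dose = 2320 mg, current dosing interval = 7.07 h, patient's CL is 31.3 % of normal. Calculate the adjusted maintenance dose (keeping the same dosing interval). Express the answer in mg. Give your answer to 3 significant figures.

To keep the same average steady-state level, dosing rate must scale with clearance.
CL ratio = 31.3 / 100 = 0.3130
New dose (same interval) = 2320 × 0.3130 = 726.2 mg

726 mg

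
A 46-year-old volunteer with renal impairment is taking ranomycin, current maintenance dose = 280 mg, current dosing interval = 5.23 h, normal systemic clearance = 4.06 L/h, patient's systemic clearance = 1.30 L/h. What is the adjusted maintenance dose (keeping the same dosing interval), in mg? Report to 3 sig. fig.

To keep the same average steady-state level, dosing rate must scale with clearance.
CL ratio = 1.30 / 4.06 = 0.3202
New dose (same interval) = 280 × 0.3202 = 89.66 mg

89.7 mg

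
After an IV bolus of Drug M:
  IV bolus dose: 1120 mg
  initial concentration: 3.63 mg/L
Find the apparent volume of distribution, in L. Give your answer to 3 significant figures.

309 L

Vd = Dose / C₀ = 1120 / 3.63 = 308.5 L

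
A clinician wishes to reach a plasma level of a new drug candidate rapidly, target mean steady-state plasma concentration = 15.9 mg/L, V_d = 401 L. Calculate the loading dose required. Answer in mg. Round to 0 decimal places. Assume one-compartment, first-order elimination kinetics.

6376 mg

LD = Css × Vd = 15.9 × 401 = 6376 mg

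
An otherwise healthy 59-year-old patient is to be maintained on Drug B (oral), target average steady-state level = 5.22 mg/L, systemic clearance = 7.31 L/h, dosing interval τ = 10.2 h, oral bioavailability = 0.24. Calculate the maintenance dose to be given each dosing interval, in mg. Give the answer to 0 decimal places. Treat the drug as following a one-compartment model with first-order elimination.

At steady state, F × (Dose/τ) = Css × CL.
Dose = Css × CL × τ / F = 5.22 × 7.310 × 10.2 / 0.24 = 1622 mg

1622 mg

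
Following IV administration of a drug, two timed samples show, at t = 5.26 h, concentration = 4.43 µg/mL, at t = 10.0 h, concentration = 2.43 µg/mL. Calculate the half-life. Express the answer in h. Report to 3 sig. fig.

k = ln(C₁/C₂) / (t₂ − t₁) = ln(4.43/2.43) / (10.0 − 5.26)
  = 0.6005 / 4.740 = 0.1267 h⁻¹
t½ = ln2 / k = 0.693147 / 0.1267 = 5.471 h

5.47 h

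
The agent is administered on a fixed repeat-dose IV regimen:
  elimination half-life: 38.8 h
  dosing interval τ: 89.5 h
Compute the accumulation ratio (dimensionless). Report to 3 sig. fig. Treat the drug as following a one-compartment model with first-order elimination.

1.25

k = ln2 / t½ = 0.693147 / 38.8 = 0.01786 h⁻¹
e^(−kτ) = e^(−0.01786 × 89.5) = 0.2022
Accumulation ratio R = 1 / (1 − e^(−kτ)) = 1 / (1 − 0.2022) = 1.253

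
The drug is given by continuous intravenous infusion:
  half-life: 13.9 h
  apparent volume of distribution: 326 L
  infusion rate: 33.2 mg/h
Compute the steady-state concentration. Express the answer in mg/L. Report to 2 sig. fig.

2.0 mg/L

k = ln2 / t½ = 0.693147 / 13.9 = 0.04987 h⁻¹
CL = k × Vd = 0.04987 × 326 = 16.26 L/h
At steady state Css = R₀ / CL = 33.2 / 16.26 = 2.042 mg/L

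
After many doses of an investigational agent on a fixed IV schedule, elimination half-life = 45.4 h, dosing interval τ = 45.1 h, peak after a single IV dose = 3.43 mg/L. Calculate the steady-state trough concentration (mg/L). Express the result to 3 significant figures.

k = ln2 / t½ = 0.693147 / 45.4 = 0.01527 h⁻¹
e^(−kτ) = e^(−0.01527 × 45.1) = 0.5022
Accumulation ratio R = 1 / (1 − e^(−kτ)) = 1 / (1 − 0.5022) = 2.009
Steady-state trough = C₀ × R × e^(−kτ) = 3.43 × 2.009 × 0.5022 = 3.461 mg/L

3.46 mg/L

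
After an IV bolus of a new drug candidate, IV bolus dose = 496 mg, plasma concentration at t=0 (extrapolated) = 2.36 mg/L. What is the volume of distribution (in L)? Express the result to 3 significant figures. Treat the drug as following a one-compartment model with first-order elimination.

210 L

Vd = Dose / C₀ = 496.0 / 2.36 = 210.2 L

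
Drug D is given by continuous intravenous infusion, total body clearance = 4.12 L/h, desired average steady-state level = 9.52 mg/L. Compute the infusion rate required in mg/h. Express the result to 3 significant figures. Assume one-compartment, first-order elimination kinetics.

39.2 mg/h

At steady state, infusion rate R₀ = Css × CL = 9.52 × 4.120 = 39.22 mg/h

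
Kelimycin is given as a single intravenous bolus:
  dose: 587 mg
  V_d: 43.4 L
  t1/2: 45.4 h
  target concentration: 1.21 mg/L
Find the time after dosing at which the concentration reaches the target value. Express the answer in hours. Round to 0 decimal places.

C₀ = Dose / Vd = 587.0 / 43.4 = 13.53 mg/L
k = ln2 / t½ = 0.693147 / 45.4 = 0.01527 h⁻¹
t = ln(C₀ / C) / k = ln(13.53 / 1.21) / 0.01527
  = ln(11.18) / 0.01527 = 2.414 / 0.01527 = 158.1 h

158 h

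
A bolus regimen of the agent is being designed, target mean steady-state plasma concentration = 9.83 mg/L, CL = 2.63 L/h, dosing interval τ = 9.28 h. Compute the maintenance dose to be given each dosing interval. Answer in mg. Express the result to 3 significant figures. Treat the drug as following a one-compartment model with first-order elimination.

At steady state, Dose/τ = Css × CL.
Dose = Css × CL × τ = 9.83 × 2.630 × 9.28 = 239.9 mg

240 mg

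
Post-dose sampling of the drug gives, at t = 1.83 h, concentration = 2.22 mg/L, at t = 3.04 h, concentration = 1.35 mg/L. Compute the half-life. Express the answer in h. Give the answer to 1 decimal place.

1.7 h

k = ln(C₁/C₂) / (t₂ − t₁) = ln(2.22/1.35) / (3.04 − 1.83)
  = 0.4974 / 1.210 = 0.4111 h⁻¹
t½ = ln2 / k = 0.693147 / 0.4111 = 1.686 h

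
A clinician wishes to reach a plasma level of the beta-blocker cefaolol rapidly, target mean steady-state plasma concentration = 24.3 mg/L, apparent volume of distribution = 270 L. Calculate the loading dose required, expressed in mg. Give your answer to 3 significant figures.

6560 mg

LD = Css × Vd = 24.3 × 270 = 6561 mg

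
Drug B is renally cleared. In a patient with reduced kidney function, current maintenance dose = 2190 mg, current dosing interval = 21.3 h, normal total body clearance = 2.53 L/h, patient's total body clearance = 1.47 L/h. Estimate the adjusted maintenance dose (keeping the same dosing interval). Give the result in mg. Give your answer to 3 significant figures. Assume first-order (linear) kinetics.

1270 mg

To keep the same average steady-state level, dosing rate must scale with clearance.
CL ratio = 1.47 / 2.53 = 0.5810
New dose (same interval) = 2190 × 0.5810 = 1272 mg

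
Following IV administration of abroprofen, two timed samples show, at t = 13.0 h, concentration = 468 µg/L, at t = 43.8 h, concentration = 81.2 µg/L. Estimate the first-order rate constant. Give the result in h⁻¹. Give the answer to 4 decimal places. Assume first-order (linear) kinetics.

k = ln(C₁/C₂) / (t₂ − t₁) = ln(468/81.2) / (43.8 − 13.0)
  = 1.752 / 30.80 = 0.05688 h⁻¹

0.0569 h⁻¹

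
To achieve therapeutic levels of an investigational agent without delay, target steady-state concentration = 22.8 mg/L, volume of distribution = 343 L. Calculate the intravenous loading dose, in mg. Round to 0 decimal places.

LD = Css × Vd = 22.8 × 343 = 7820 mg

7820 mg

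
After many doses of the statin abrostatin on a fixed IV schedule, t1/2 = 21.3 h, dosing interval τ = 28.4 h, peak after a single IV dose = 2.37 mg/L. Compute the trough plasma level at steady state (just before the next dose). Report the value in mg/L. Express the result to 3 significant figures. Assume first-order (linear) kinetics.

1.56 mg/L

k = ln2 / t½ = 0.693147 / 21.3 = 0.03254 h⁻¹
e^(−kτ) = e^(−0.03254 × 28.4) = 0.3969
Accumulation ratio R = 1 / (1 − e^(−kτ)) = 1 / (1 − 0.3969) = 1.658
Steady-state trough = C₀ × R × e^(−kτ) = 2.37 × 1.658 × 0.3969 = 1.560 mg/L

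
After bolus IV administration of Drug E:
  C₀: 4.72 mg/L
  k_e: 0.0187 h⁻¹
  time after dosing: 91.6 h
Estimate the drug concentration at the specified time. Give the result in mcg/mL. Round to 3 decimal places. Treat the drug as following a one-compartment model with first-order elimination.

C = C₀ · e^(−k·t) = 4.720 × e^(−0.01870 × 91.6)
  = 4.720 × 0.1803 = 0.8510 mg/L
(0.8510 mg/L = 0.8510 mcg/mL)

0.851 mcg/mL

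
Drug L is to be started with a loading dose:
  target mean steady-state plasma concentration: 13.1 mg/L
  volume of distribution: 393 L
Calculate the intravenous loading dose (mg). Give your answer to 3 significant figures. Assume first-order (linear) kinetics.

5150 mg

LD = Css × Vd = 13.1 × 393 = 5148 mg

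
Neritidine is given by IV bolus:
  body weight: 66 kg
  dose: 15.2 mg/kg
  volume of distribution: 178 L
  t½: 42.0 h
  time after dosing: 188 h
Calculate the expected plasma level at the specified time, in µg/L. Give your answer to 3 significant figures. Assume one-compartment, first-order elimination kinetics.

253 µg/L

Total dose = 15.2 × 66 = 1003 mg
C₀ = Dose / Vd = 1003 / 178 = 5.635 mg/L
k = ln2 / t½ = 0.693147 / 42.0 = 0.01650 h⁻¹
C = C₀ · e^(−k·t) = 5.635 × e^(−0.01650 × 188)
  = 5.635 × 0.04496 = 0.2533 mg/L
Convert: 0.2533 mg/L × 1000 = 253.3 µg/L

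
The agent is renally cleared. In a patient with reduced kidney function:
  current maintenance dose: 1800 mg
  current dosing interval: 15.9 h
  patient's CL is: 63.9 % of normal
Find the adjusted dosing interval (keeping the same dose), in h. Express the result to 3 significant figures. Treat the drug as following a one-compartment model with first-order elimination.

24.9 h

To keep the same average steady-state level, dosing rate must scale with clearance.
CL ratio = 63.9 / 100 = 0.6390
New interval (same dose) = 15.9 / 0.6390 = 24.88 h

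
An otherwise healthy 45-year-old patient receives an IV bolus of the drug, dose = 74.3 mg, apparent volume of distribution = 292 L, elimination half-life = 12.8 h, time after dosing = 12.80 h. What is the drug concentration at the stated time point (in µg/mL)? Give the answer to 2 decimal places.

0.13 µg/mL

C₀ = Dose / Vd = 74.30 / 292 = 0.2545 mg/L
k = ln2 / t½ = 0.693147 / 12.8 = 0.05415 h⁻¹
t / t½ = 12.80 / 12.8 = 1 half-lives
C = C₀ × (1/2)^1 = 0.2545 × 0.5000 = 0.1273 mg/L
(0.1273 mg/L = 0.1273 µg/mL)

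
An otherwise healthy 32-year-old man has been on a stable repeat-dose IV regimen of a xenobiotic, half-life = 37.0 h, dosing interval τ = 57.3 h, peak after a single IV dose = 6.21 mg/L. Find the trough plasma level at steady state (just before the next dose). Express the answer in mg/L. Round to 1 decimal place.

3.2 mg/L

k = ln2 / t½ = 0.693147 / 37.0 = 0.01873 h⁻¹
e^(−kτ) = e^(−0.01873 × 57.3) = 0.3419
Accumulation ratio R = 1 / (1 − e^(−kτ)) = 1 / (1 − 0.3419) = 1.520
Steady-state trough = C₀ × R × e^(−kτ) = 6.21 × 1.520 × 0.3419 = 3.227 mg/L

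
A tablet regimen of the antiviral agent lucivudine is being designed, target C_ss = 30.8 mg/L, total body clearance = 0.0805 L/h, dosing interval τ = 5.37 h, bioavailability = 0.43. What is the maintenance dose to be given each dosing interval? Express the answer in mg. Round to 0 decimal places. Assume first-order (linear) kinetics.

31 mg

At steady state, F × (Dose/τ) = Css × CL.
Dose = Css × CL × τ / F = 30.8 × 0.08050 × 5.37 / 0.43 = 30.96 mg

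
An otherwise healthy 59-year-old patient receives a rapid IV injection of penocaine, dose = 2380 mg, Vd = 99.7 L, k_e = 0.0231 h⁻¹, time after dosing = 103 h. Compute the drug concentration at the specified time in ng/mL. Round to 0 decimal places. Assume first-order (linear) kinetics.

2211 ng/mL

C₀ = Dose / Vd = 2380 / 99.7 = 23.87 mg/L
C = C₀ · e^(−k·t) = 23.87 × e^(−0.02310 × 103)
  = 23.87 × 0.09262 = 2.211 mg/L
Convert: 2.211 mg/L × 1000 = 2211 ng/mL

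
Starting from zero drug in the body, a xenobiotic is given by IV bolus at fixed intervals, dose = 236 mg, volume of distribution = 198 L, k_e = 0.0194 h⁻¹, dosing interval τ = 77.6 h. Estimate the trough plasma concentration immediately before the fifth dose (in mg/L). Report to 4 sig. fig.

C₀ per dose = Dose / Vd = 236 / 198 = 1.192 mg/L
Fraction remaining after one interval: r = e^(−kτ) = e^(−0.01940 × 77.6) = 0.2219
Before dose 5, 4 doses have been given (aged 1τ, 2τ, 3τ, 4τ).
C_trough = C₀ × (r + r² + … + r^4) = C₀ × r(1−r^4)/(1−r)
        = 1.192 × 0.2219 × (1 − 0.002425) / (1 − 0.2219) = 0.3391 mg/L

0.3391 mg/L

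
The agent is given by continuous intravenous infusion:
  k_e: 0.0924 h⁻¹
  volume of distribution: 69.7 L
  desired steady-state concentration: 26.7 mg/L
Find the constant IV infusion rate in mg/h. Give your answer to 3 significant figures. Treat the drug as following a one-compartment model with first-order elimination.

172 mg/h

CL = k × Vd = 0.09240 × 69.7 = 6.440 L/h
At steady state, infusion rate R₀ = Css × CL = 26.7 × 6.440 = 171.9 mg/h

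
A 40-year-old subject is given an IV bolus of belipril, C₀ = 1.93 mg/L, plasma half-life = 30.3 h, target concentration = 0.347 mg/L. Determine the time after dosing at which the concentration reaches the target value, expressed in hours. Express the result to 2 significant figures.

k = ln2 / t½ = 0.693147 / 30.3 = 0.02288 h⁻¹
t = ln(C₀ / C) / k = ln(1.930 / 0.347) / 0.02288
  = ln(5.562) / 0.02288 = 1.716 / 0.02288 = 75.00 h

75 h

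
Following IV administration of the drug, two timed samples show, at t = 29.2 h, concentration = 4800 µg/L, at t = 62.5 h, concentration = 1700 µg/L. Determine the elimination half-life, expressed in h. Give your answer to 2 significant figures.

k = ln(C₁/C₂) / (t₂ − t₁) = ln(4800/1700) / (62.5 − 29.2)
  = 1.038 / 33.30 = 0.03117 h⁻¹
t½ = ln2 / k = 0.693147 / 0.03117 = 22.24 h

22 h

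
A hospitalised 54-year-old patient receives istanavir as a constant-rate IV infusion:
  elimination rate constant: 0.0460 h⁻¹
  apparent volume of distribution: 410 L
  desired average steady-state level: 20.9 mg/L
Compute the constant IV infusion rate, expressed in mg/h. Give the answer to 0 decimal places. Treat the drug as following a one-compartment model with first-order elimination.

394 mg/h

CL = k × Vd = 0.04600 × 410 = 18.86 L/h
At steady state, infusion rate R₀ = Css × CL = 20.9 × 18.86 = 394.2 mg/h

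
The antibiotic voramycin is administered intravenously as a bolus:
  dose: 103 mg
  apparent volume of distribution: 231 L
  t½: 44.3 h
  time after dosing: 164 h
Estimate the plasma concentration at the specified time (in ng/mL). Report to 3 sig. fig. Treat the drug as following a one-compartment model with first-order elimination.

C₀ = Dose / Vd = 103.0 / 231 = 0.4459 mg/L
k = ln2 / t½ = 0.693147 / 44.3 = 0.01565 h⁻¹
C = C₀ · e^(−k·t) = 0.4459 × e^(−0.01565 × 164)
  = 0.4459 × 0.07680 = 0.03425 mg/L
Convert: 0.03425 mg/L × 1000 = 34.25 ng/mL

34.3 ng/mL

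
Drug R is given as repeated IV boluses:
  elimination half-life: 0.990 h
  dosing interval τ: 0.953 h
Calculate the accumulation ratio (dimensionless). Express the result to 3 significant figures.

k = ln2 / t½ = 0.693147 / 0.990 = 0.7001 h⁻¹
e^(−kτ) = e^(−0.7001 × 0.953) = 0.5131
Accumulation ratio R = 1 / (1 − e^(−kτ)) = 1 / (1 − 0.5131) = 2.054

2.05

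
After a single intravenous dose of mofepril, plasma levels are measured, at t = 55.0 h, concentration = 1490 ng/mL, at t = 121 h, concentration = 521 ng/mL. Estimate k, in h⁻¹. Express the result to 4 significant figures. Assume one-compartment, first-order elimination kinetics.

k = ln(C₁/C₂) / (t₂ − t₁) = ln(1490/521) / (121 − 55.0)
  = 1.051 / 66.00 = 0.01592 h⁻¹

0.01592 h⁻¹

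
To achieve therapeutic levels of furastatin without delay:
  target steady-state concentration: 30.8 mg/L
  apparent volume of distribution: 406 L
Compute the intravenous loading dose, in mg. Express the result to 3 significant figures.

12500 mg

LD = Css × Vd = 30.8 × 406 = 12500 mg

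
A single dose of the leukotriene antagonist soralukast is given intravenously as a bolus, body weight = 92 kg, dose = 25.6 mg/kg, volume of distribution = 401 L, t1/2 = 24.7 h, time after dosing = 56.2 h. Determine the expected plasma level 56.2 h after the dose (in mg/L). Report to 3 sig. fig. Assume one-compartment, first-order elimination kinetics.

1.21 mg/L

Total dose = 25.6 × 92 = 2355 mg
C₀ = Dose / Vd = 2355 / 401 = 5.873 mg/L
k = ln2 / t½ = 0.693147 / 24.7 = 0.02806 h⁻¹
C = C₀ · e^(−k·t) = 5.873 × e^(−0.02806 × 56.2)
  = 5.873 × 0.2066 = 1.213 mg/L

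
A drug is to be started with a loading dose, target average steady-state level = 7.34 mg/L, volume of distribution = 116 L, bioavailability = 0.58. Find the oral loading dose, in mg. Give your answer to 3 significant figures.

LD = Css × Vd / F = 7.34 × 116 / 0.58 = 1468 mg

1470 mg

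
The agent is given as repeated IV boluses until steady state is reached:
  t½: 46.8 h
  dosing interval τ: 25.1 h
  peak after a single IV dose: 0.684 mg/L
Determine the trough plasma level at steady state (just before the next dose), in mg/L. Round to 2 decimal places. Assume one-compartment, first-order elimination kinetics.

1.52 mg/L

k = ln2 / t½ = 0.693147 / 46.8 = 0.01481 h⁻¹
e^(−kτ) = e^(−0.01481 × 25.1) = 0.6895
Accumulation ratio R = 1 / (1 − e^(−kτ)) = 1 / (1 − 0.6895) = 3.221
Steady-state trough = C₀ × R × e^(−kτ) = 0.684 × 3.221 × 0.6895 = 1.519 mg/L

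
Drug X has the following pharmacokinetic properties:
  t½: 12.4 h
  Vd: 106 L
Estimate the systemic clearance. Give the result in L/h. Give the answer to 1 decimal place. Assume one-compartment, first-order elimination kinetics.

5.9 L/h

k = ln2 / t½ = 0.693147 / 12.4 = 0.05590 h⁻¹
CL = k × Vd = 0.05590 × 106 = 5.925 L/h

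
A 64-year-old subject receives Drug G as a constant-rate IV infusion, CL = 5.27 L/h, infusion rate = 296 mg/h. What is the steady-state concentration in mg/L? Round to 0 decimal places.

At steady state Css = R₀ / CL = 296 / 5.270 = 56.17 mg/L

56 mg/L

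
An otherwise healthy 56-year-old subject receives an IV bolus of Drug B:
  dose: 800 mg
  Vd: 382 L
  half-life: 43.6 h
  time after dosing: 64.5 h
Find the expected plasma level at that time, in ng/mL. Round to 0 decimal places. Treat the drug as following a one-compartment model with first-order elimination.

C₀ = Dose / Vd = 800.0 / 382 = 2.094 mg/L
k = ln2 / t½ = 0.693147 / 43.6 = 0.01590 h⁻¹
C = C₀ · e^(−k·t) = 2.094 × e^(−0.01590 × 64.5)
  = 2.094 × 0.3586 = 0.7509 mg/L
Convert: 0.7509 mg/L × 1000 = 750.9 ng/mL

751 ng/mL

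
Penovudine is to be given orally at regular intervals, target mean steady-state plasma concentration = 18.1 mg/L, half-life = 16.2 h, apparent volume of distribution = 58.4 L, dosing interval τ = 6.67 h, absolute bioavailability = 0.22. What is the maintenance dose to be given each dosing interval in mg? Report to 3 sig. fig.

k = ln2 / t½ = 0.693147 / 16.2 = 0.04279 h⁻¹
CL = k × Vd = 0.04279 × 58.4 = 2.499 L/h
At steady state, F × (Dose/τ) = Css × CL.
Dose = Css × CL × τ / F = 18.1 × 2.499 × 6.67 / 0.22 = 1371 mg

1370 mg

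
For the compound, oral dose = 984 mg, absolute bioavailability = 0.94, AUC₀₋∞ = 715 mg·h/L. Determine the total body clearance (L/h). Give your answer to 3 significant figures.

CL = F·Dose / AUC = 0.94 × 984 / 715 = 1.294 L/h

1.29 L/h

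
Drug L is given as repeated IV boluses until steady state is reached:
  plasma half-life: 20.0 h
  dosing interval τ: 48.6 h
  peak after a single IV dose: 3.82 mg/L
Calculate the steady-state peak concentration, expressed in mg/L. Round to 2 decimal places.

4.69 mg/L

k = ln2 / t½ = 0.693147 / 20.0 = 0.03466 h⁻¹
e^(−kτ) = e^(−0.03466 × 48.6) = 0.1855
Accumulation ratio R = 1 / (1 − e^(−kτ)) = 1 / (1 − 0.1855) = 1.228
Steady-state peak = C₀ × R = 3.82 × 1.228 = 4.691 mg/L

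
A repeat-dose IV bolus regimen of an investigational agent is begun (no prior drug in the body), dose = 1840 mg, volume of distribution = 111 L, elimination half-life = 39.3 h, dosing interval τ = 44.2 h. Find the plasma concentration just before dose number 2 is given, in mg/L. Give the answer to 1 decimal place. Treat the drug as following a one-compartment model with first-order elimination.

C₀ per dose = Dose / Vd = 1840 / 111 = 16.58 mg/L
k = ln2 / t½ = 0.693147 / 39.3 = 0.01764 h⁻¹
Fraction remaining after one interval: r = e^(−kτ) = e^(−0.01764 × 44.2) = 0.4585
Before dose 2, 1 dose has been given (aged 1τ).
C_trough = C₀ × r = 16.58 × 0.4585 = 7.602 mg/L

7.6 mg/L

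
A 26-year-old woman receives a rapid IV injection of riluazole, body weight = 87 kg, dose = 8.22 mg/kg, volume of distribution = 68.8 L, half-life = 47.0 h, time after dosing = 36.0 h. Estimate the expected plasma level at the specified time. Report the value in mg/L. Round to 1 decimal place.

Total dose = 8.22 × 87 = 715.1 mg
C₀ = Dose / Vd = 715.1 / 68.8 = 10.39 mg/L
k = ln2 / t½ = 0.693147 / 47.0 = 0.01475 h⁻¹
C = C₀ · e^(−k·t) = 10.39 × e^(−0.01475 × 36.0)
  = 10.39 × 0.5880 = 6.109 mg/L

6.1 mg/L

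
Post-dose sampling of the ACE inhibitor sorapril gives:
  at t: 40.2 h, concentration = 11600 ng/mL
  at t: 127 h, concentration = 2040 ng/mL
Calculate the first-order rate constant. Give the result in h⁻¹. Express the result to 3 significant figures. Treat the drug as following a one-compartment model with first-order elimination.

0.0200 h⁻¹

k = ln(C₁/C₂) / (t₂ − t₁) = ln(11600/2040) / (127 − 40.2)
  = 1.738 / 86.80 = 0.02002 h⁻¹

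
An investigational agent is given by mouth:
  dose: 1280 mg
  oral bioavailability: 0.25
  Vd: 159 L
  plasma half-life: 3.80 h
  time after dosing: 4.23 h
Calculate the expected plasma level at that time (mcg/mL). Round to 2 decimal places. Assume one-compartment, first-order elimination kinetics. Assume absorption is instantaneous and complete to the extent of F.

0.93 mcg/mL

Amount reaching circulation = F × Dose = 0.25 × 1280 = 320.0 mg
C₀ = F·Dose / Vd = 320.0 / 159 = 2.013 mg/L
k = ln2 / t½ = 0.693147 / 3.80 = 0.1824 h⁻¹
C = C₀ · e^(−k·t) = 2.013 × e^(−0.1824 × 4.23)
  = 2.013 × 0.4623 = 0.9306 mg/L
(0.9306 mg/L = 0.9306 mcg/mL)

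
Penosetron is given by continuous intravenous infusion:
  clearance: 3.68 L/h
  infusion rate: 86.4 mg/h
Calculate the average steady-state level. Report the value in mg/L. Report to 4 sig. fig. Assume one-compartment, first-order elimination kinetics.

23.48 mg/L

At steady state Css = R₀ / CL = 86.4 / 3.680 = 23.48 mg/L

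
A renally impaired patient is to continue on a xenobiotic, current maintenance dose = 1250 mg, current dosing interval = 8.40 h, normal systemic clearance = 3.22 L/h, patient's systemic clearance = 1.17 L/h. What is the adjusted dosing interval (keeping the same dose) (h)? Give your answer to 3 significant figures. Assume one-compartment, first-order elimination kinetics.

To keep the same average steady-state level, dosing rate must scale with clearance.
CL ratio = 1.17 / 3.22 = 0.3634
New interval (same dose) = 8.40 / 0.3634 = 23.12 h

23.1 h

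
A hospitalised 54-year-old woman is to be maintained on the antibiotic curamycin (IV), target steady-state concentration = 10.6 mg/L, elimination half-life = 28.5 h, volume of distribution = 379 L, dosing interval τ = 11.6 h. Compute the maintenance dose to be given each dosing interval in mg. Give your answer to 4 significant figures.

1133 mg

k = ln2 / t½ = 0.693147 / 28.5 = 0.02432 h⁻¹
CL = k × Vd = 0.02432 × 379 = 9.217 L/h
At steady state, Dose/τ = Css × CL.
Dose = Css × CL × τ = 10.6 × 9.217 × 11.6 = 1133 mg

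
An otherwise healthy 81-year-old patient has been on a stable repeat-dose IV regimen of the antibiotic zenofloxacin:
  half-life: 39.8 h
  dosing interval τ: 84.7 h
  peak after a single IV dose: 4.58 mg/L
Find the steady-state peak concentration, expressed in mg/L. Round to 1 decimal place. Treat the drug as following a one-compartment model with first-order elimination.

5.9 mg/L

k = ln2 / t½ = 0.693147 / 39.8 = 0.01742 h⁻¹
e^(−kτ) = e^(−0.01742 × 84.7) = 0.2287
Accumulation ratio R = 1 / (1 − e^(−kτ)) = 1 / (1 − 0.2287) = 1.297
Steady-state peak = C₀ × R = 4.58 × 1.297 = 5.940 mg/L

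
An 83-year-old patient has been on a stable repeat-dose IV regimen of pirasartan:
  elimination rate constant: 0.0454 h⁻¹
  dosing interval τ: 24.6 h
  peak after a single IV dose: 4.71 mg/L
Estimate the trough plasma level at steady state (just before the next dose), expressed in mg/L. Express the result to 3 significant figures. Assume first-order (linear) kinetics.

e^(−kτ) = e^(−0.04540 × 24.6) = 0.3273
Accumulation ratio R = 1 / (1 − e^(−kτ)) = 1 / (1 − 0.3273) = 1.487
Steady-state trough = C₀ × R × e^(−kτ) = 4.71 × 1.487 × 0.3273 = 2.292 mg/L

2.29 mg/L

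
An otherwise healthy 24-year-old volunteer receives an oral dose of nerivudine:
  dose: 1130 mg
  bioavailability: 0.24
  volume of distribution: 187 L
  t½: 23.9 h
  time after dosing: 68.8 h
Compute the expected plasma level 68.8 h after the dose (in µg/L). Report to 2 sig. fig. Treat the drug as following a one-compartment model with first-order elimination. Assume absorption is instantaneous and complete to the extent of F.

Amount reaching circulation = F × Dose = 0.24 × 1130 = 271.2 mg
C₀ = F·Dose / Vd = 271.2 / 187 = 1.450 mg/L
k = ln2 / t½ = 0.693147 / 23.9 = 0.02900 h⁻¹
C = C₀ · e^(−k·t) = 1.450 × e^(−0.02900 × 68.8)
  = 1.450 × 0.1360 = 0.1972 mg/L
Convert: 0.1972 mg/L × 1000 = 197.2 µg/L

200 µg/L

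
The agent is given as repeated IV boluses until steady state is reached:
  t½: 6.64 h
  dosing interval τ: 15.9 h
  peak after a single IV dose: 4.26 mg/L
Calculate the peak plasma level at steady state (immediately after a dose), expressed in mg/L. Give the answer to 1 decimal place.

k = ln2 / t½ = 0.693147 / 6.64 = 0.1044 h⁻¹
e^(−kτ) = e^(−0.1044 × 15.9) = 0.1901
Accumulation ratio R = 1 / (1 − e^(−kτ)) = 1 / (1 − 0.1901) = 1.235
Steady-state peak = C₀ × R = 4.26 × 1.235 = 5.261 mg/L

5.3 mg/L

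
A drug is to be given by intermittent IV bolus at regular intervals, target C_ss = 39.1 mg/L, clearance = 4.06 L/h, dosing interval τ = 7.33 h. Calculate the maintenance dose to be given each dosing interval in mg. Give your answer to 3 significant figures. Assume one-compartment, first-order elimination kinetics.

At steady state, Dose/τ = Css × CL.
Dose = Css × CL × τ = 39.1 × 4.060 × 7.33 = 1164 mg

1160 mg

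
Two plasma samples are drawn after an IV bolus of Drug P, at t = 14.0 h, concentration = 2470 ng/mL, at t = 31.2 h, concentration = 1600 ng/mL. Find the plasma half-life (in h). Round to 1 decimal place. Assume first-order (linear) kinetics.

27.5 h

k = ln(C₁/C₂) / (t₂ − t₁) = ln(2470/1600) / (31.2 − 14.0)
  = 0.4342 / 17.20 = 0.02524 h⁻¹
t½ = ln2 / k = 0.693147 / 0.02524 = 27.46 h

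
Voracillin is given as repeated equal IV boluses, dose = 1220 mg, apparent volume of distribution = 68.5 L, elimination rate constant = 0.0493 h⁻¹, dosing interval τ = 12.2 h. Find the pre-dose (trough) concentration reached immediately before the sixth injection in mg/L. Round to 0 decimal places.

C₀ per dose = Dose / Vd = 1220 / 68.5 = 17.81 mg/L
Fraction remaining after one interval: r = e^(−kτ) = e^(−0.04930 × 12.2) = 0.5480
Before dose 6, 5 doses have been given (aged 1τ, 2τ, 3τ, 4τ, 5τ).
C_trough = C₀ × (r + r² + … + r^5) = C₀ × r(1−r^5)/(1−r)
        = 17.81 × 0.5480 × (1 − 0.04942) / (1 − 0.5480) = 20.53 mg/L

21 mg/L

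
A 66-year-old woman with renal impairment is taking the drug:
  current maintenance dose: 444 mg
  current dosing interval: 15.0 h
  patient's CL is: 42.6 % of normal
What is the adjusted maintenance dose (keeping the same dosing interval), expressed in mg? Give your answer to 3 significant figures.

To keep the same average steady-state level, dosing rate must scale with clearance.
CL ratio = 42.6 / 100 = 0.4260
New dose (same interval) = 444 × 0.4260 = 189.1 mg

189 mg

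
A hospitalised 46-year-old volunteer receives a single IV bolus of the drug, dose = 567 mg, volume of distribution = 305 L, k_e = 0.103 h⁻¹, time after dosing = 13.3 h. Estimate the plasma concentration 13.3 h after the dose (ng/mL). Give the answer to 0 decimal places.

472 ng/mL

C₀ = Dose / Vd = 567.0 / 305 = 1.859 mg/L
C = C₀ · e^(−k·t) = 1.859 × e^(−0.1030 × 13.3)
  = 1.859 × 0.2541 = 0.4724 mg/L
Convert: 0.4724 mg/L × 1000 = 472.4 ng/mL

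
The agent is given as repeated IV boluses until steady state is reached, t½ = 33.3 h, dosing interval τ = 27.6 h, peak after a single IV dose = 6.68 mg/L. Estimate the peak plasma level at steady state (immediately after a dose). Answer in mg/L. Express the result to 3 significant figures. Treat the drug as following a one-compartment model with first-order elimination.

15.3 mg/L

k = ln2 / t½ = 0.693147 / 33.3 = 0.02082 h⁻¹
e^(−kτ) = e^(−0.02082 × 27.6) = 0.5629
Accumulation ratio R = 1 / (1 − e^(−kτ)) = 1 / (1 − 0.5629) = 2.288
Steady-state peak = C₀ × R = 6.68 × 2.288 = 15.28 mg/L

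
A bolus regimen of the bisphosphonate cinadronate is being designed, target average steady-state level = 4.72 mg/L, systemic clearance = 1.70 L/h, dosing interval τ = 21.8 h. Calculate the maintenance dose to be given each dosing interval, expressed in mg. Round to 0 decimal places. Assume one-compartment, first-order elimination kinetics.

At steady state, Dose/τ = Css × CL.
Dose = Css × CL × τ = 4.72 × 1.700 × 21.8 = 174.9 mg

175 mg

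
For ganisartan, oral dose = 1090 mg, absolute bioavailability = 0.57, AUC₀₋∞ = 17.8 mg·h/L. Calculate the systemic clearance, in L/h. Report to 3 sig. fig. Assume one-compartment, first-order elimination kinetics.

34.9 L/h

CL = F·Dose / AUC = 0.57 × 1090 / 17.8 = 34.90 L/h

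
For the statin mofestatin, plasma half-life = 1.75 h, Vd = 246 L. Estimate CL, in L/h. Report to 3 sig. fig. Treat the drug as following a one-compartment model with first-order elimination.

97.4 L/h

k = ln2 / t½ = 0.693147 / 1.75 = 0.3961 h⁻¹
CL = k × Vd = 0.3961 × 246 = 97.44 L/h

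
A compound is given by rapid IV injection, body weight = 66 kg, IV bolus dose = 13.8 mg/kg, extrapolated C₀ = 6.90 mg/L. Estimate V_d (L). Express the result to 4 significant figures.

132.0 L

Dose = 13.8 × 66 = 910.8 mg
Vd = Dose / C₀ = 910.8 / 6.90 = 132.0 L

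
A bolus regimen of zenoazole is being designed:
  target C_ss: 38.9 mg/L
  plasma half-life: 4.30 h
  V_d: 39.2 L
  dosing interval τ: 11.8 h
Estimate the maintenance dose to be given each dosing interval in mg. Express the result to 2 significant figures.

k = ln2 / t½ = 0.693147 / 4.30 = 0.1612 h⁻¹
CL = k × Vd = 0.1612 × 39.2 = 6.319 L/h
At steady state, Dose/τ = Css × CL.
Dose = Css × CL × τ = 38.9 × 6.319 × 11.8 = 2901 mg

2900 mg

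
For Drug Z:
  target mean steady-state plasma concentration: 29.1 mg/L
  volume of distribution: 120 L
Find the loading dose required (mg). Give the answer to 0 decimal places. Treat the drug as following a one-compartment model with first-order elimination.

3492 mg

LD = Css × Vd = 29.1 × 120 = 3492 mg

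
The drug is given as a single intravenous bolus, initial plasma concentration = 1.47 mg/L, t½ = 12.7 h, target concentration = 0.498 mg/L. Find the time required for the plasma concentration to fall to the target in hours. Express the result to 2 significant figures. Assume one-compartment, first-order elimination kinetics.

20 h

k = ln2 / t½ = 0.693147 / 12.7 = 0.05458 h⁻¹
t = ln(C₀ / C) / k = ln(1.470 / 0.498) / 0.05458
  = ln(2.952) / 0.05458 = 1.082 / 0.05458 = 19.82 h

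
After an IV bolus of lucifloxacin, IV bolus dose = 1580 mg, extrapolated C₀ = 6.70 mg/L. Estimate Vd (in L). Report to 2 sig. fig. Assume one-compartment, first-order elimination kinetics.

240 L

Vd = Dose / C₀ = 1580 / 6.70 = 235.8 L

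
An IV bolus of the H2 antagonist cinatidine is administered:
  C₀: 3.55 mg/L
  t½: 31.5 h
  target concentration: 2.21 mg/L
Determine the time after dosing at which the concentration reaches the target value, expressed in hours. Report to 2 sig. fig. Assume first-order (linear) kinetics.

k = ln2 / t½ = 0.693147 / 31.5 = 0.02200 h⁻¹
t = ln(C₀ / C) / k = ln(3.550 / 2.21) / 0.02200
  = ln(1.606) / 0.02200 = 0.4737 / 0.02200 = 21.53 h

22 h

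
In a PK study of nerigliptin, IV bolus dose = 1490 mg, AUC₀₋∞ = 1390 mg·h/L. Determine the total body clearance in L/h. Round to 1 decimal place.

CL = Dose / AUC = 1490 / 1390 = 1.072 L/h

1.1 L/h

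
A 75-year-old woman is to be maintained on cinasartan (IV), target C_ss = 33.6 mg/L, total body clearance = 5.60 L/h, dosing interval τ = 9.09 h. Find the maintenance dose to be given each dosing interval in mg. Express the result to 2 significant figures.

At steady state, Dose/τ = Css × CL.
Dose = Css × CL × τ = 33.6 × 5.600 × 9.09 = 1710 mg

1700 mg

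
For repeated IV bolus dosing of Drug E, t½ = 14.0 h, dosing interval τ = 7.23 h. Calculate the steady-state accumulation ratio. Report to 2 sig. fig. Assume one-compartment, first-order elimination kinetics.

3.3

k = ln2 / t½ = 0.693147 / 14.0 = 0.04951 h⁻¹
e^(−kτ) = e^(−0.04951 × 7.23) = 0.6991
Accumulation ratio R = 1 / (1 − e^(−kτ)) = 1 / (1 − 0.6991) = 3.323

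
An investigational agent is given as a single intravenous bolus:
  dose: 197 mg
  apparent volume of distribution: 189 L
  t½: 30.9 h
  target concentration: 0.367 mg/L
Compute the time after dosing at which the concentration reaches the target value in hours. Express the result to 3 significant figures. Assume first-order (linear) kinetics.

C₀ = Dose / Vd = 197.0 / 189 = 1.042 mg/L
k = ln2 / t½ = 0.693147 / 30.9 = 0.02243 h⁻¹
t = ln(C₀ / C) / k = ln(1.042 / 0.367) / 0.02243
  = ln(2.839) / 0.02243 = 1.043 / 0.02243 = 46.50 h

46.5 h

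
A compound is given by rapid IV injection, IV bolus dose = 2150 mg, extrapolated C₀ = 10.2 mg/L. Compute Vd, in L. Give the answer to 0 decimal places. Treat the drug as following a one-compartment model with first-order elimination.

211 L

Vd = Dose / C₀ = 2150 / 10.2 = 210.8 L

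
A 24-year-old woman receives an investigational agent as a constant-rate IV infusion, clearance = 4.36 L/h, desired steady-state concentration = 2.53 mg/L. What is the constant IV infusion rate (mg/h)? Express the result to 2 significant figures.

11 mg/h

At steady state, infusion rate R₀ = Css × CL = 2.53 × 4.360 = 11.03 mg/h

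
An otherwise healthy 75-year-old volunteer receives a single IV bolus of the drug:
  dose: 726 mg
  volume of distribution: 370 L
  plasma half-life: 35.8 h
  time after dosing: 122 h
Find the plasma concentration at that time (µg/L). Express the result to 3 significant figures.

185 µg/L

C₀ = Dose / Vd = 726.0 / 370 = 1.962 mg/L
k = ln2 / t½ = 0.693147 / 35.8 = 0.01936 h⁻¹
C = C₀ · e^(−k·t) = 1.962 × e^(−0.01936 × 122)
  = 1.962 × 0.09424 = 0.1849 mg/L
Convert: 0.1849 mg/L × 1000 = 184.9 µg/L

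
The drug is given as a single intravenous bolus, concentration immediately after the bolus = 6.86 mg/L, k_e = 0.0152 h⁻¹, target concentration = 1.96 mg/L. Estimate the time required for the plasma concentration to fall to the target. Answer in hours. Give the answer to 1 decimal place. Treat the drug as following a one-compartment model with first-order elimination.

82.4 h

t = ln(C₀ / C) / k = ln(6.860 / 1.96) / 0.01520
  = ln(3.500) / 0.01520 = 1.253 / 0.01520 = 82.43 h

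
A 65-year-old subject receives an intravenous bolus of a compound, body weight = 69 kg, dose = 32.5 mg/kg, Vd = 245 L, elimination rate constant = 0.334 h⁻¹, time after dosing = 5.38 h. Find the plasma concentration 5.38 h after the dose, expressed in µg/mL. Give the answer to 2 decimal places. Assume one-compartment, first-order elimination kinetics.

Total dose = 32.5 × 69 = 2243 mg
C₀ = Dose / Vd = 2243 / 245 = 9.155 mg/L
C = C₀ · e^(−k·t) = 9.155 × e^(−0.3340 × 5.38)
  = 9.155 × 0.1658 = 1.518 mg/L
(1.518 mg/L = 1.518 µg/mL)

1.52 µg/mL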